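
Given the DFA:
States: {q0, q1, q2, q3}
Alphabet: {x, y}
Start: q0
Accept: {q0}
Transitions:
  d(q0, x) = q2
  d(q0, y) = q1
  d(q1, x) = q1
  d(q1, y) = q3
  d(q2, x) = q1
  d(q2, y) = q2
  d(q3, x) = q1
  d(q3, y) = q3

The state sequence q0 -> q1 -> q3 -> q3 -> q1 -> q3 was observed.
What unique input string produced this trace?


Trace back each transition to find the symbol:
  q0 --[y]--> q1
  q1 --[y]--> q3
  q3 --[y]--> q3
  q3 --[x]--> q1
  q1 --[y]--> q3

"yyyxy"


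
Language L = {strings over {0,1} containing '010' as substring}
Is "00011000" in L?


'010' does not occur

No, "00011000" is not in L


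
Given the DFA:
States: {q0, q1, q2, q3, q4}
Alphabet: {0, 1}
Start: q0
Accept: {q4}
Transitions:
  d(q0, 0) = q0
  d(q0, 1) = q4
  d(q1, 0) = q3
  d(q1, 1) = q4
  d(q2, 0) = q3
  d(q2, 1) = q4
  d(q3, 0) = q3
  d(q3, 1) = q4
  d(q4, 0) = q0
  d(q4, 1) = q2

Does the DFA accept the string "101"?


Trace: q0 -> q4 -> q0 -> q4
Final state: q4
Accept states: {q4}

Yes, accepted (final state q4 is an accept state)


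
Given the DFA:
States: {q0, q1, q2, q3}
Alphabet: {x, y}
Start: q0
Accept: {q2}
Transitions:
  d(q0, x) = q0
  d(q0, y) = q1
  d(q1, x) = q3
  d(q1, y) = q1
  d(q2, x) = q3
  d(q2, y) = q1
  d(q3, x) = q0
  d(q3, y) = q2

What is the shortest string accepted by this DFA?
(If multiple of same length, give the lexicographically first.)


BFS by string length (lex-first path to each state shown):
  len 0: q0<-""
  len 1: q0<-"x", q1<-"y"
  len 2: q0<-"xx", q1<-"xy", q3<-"yx"
  len 3: q0<-"xxx", q1<-"xxy", q2<-"yxy", q3<-"xyx"
Found accept state at length 3.

"yxy"


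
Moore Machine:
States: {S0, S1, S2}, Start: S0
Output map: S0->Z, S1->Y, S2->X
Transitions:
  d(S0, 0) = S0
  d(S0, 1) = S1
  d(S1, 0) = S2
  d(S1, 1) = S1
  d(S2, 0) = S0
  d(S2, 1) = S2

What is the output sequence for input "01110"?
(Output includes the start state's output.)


Start: S0 (output Z)
  --0--> S0 (output Z)
  --1--> S1 (output Y)
  --1--> S1 (output Y)
  --1--> S1 (output Y)
  --0--> S2 (output X)

"ZZYYYX"


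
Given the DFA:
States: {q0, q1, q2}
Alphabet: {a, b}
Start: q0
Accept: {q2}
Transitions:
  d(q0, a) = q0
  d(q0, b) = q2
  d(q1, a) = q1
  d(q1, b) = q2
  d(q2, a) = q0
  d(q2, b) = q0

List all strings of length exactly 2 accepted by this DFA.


All strings of length 2: 4 total
Accepted: 1

"ab"


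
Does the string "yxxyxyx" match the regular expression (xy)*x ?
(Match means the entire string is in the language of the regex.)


|string| = 7; first = 'y'; last = 'x'

No, "yxxyxyx" does not match (xy)*x


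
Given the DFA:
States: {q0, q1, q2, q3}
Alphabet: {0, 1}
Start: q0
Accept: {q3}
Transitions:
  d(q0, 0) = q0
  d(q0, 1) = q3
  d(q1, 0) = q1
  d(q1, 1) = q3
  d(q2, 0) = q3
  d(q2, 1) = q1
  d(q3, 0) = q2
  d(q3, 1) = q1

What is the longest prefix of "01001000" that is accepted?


Run the DFA, marking each prefix where the state is accepting:
  "" -> q0 [reject]
  "0" -> q0 [reject]
  "01" -> q3 [accept]
  "010" -> q2 [reject]
  "0100" -> q3 [accept]
  "01001" -> q1 [reject]
  "010010" -> q1 [reject]
  "0100100" -> q1 [reject]
  "01001000" -> q1 [reject]

"0100"


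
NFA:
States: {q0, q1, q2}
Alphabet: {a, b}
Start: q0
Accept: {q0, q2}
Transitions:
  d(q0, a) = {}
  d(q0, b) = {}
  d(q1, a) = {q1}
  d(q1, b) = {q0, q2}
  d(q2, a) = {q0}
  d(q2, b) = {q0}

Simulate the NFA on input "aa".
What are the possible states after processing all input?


Start: {q0}
  --a--> {}
  --a--> {}

{} (empty set, no valid transitions)


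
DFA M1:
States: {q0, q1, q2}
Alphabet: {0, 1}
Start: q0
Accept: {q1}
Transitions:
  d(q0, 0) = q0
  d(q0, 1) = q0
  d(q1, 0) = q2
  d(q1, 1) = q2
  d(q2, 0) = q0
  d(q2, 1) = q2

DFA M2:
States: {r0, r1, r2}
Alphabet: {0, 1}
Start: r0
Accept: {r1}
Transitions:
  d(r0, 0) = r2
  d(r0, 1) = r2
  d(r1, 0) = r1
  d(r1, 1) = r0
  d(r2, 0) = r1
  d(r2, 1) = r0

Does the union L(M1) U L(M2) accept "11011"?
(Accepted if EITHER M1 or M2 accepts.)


M1: final=q0 accepted=False
M2: final=r2 accepted=False

No, union rejects (neither accepts)


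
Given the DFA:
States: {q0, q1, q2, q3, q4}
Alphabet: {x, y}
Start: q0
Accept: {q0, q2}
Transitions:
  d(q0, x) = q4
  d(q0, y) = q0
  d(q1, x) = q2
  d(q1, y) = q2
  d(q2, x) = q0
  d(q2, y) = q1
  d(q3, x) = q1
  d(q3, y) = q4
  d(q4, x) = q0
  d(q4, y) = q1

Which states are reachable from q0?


BFS from q0:
  layer 0: {q0}
  layer 1: {q4}
  layer 2: {q1}
  layer 3: {q2}

{q0, q1, q2, q4}


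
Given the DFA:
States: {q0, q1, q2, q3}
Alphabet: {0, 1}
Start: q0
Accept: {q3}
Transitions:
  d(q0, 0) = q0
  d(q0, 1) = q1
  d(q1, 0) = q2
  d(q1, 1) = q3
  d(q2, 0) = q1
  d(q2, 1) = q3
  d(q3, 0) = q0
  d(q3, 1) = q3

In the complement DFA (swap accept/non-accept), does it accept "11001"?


Trace: q0 -> q1 -> q3 -> q0 -> q0 -> q1
Final: q1
Original accept: {q3}
Complement: q1 is not in original accept

Yes, complement accepts (original rejects)


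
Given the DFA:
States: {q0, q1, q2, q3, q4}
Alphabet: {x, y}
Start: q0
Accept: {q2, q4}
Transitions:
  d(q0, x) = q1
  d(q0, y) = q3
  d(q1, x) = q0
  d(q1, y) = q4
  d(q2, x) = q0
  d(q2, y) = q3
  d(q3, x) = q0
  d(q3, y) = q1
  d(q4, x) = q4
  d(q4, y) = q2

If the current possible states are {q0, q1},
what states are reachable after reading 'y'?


Apply transition on 'y' from each current state:
  d(q0, y) = q3
  d(q1, y) = q4

{q3, q4}


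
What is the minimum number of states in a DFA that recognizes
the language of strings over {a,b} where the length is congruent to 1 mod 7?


States track (length) mod 7.
Need 7 states: one per remainder 0..6; accept = remainder 1.

7


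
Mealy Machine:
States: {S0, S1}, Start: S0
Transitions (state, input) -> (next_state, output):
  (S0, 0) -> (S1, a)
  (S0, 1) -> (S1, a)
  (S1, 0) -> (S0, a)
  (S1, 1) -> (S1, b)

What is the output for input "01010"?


Step-by-step:
  (S0, 0) -> (S1, a)
  (S1, 1) -> (S1, b)
  (S1, 0) -> (S0, a)
  (S0, 1) -> (S1, a)
  (S1, 0) -> (S0, a)

"abaaa"


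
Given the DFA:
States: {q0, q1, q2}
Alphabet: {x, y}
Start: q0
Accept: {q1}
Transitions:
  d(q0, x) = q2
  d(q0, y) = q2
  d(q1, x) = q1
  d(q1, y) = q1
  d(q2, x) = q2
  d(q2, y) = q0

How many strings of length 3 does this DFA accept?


Enumerating all length-3 strings:
  "xxx" -> q2 [reject]
  "xxy" -> q0 [reject]
  "xyx" -> q2 [reject]
  "xyy" -> q2 [reject]
  "yxx" -> q2 [reject]
  "yxy" -> q0 [reject]
  "yyx" -> q2 [reject]
  "yyy" -> q2 [reject]

0 out of 8


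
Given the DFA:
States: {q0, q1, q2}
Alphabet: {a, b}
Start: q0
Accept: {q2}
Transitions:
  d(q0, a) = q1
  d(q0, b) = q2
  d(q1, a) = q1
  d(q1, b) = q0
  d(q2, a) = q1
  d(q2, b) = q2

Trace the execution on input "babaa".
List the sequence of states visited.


Input: babaa
d(q0, b) = q2
d(q2, a) = q1
d(q1, b) = q0
d(q0, a) = q1
d(q1, a) = q1


q0 -> q2 -> q1 -> q0 -> q1 -> q1


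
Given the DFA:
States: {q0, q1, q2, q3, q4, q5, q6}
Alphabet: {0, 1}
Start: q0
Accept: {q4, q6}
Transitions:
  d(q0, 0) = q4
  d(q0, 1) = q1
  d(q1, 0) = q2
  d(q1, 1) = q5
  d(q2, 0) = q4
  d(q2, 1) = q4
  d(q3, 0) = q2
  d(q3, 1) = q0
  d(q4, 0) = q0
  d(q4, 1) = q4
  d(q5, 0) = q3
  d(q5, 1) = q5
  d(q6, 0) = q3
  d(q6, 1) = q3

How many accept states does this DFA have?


Accept states listed: {q4, q6}
Counting: q4(1) q6(2)

2


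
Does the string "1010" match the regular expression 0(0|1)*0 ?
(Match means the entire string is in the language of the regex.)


|string| = 4; first = '1'; last = '0'

No, "1010" does not match 0(0|1)*0


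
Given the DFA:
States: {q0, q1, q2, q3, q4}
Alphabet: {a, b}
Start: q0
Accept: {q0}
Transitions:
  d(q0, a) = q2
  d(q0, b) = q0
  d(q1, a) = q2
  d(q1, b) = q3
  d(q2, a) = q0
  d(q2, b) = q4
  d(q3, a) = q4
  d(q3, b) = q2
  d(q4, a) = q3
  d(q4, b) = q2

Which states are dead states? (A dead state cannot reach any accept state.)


Forward reachability from each state:
  q0 -> reaches accept state q0 (live)
  q1 -> reaches accept state q0 (live)
  q2 -> reaches accept state q0 (live)
  q3 -> reaches accept state q0 (live)
  q4 -> reaches accept state q0 (live)

None (all states can reach an accept state)


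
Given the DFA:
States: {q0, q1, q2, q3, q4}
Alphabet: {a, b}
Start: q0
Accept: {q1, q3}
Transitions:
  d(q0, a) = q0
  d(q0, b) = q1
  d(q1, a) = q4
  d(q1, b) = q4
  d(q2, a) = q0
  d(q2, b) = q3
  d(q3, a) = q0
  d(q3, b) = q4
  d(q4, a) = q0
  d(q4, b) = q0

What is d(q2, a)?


Looking up transition d(q2, a)

q0


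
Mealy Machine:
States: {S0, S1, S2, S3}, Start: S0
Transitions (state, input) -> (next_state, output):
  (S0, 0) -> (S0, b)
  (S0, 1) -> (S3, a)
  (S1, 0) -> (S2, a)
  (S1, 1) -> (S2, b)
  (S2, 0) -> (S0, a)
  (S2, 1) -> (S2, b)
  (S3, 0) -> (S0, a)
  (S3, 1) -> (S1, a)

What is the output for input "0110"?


Step-by-step:
  (S0, 0) -> (S0, b)
  (S0, 1) -> (S3, a)
  (S3, 1) -> (S1, a)
  (S1, 0) -> (S2, a)

"baaa"


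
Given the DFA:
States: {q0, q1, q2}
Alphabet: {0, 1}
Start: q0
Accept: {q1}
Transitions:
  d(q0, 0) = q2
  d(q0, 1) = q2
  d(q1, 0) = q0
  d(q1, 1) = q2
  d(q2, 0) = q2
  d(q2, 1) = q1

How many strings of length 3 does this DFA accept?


Enumerating all length-3 strings:
  "000" -> q2 [reject]
  "001" -> q1 [accept]
  "010" -> q0 [reject]
  "011" -> q2 [reject]
  "100" -> q2 [reject]
  "101" -> q1 [accept]
  "110" -> q0 [reject]
  "111" -> q2 [reject]

2 out of 8


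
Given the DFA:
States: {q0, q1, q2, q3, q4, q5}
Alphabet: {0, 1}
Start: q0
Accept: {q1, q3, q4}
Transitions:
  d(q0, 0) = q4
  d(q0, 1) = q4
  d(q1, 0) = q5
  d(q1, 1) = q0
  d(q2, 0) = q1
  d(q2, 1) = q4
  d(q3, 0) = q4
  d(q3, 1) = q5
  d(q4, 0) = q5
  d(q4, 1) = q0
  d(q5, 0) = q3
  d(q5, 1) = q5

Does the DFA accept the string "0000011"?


Trace: q0 -> q4 -> q5 -> q3 -> q4 -> q5 -> q5 -> q5
Final state: q5
Accept states: {q1, q3, q4}

No, rejected (final state q5 is not an accept state)


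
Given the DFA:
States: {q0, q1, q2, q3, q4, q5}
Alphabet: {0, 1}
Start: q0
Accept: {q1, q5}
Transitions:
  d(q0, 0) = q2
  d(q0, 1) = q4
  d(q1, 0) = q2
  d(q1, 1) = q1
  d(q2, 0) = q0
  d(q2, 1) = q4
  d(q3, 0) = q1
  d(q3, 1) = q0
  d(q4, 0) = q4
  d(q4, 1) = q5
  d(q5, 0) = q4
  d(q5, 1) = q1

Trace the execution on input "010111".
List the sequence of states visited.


Input: 010111
d(q0, 0) = q2
d(q2, 1) = q4
d(q4, 0) = q4
d(q4, 1) = q5
d(q5, 1) = q1
d(q1, 1) = q1


q0 -> q2 -> q4 -> q4 -> q5 -> q1 -> q1


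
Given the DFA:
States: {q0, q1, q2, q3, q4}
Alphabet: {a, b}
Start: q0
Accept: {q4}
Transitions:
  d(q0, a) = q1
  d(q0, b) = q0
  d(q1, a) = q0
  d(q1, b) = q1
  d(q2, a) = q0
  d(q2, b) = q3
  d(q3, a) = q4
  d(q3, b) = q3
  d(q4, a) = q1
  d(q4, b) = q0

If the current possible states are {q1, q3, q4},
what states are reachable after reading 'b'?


Apply transition on 'b' from each current state:
  d(q1, b) = q1
  d(q3, b) = q3
  d(q4, b) = q0

{q0, q1, q3}


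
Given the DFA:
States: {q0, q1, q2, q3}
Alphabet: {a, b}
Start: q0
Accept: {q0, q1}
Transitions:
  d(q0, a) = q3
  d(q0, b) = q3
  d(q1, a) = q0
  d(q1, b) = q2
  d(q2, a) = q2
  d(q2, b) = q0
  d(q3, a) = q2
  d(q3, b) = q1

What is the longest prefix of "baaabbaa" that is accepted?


Run the DFA, marking each prefix where the state is accepting:
  "" -> q0 [accept]
  "b" -> q3 [reject]
  "ba" -> q2 [reject]
  "baa" -> q2 [reject]
  "baaa" -> q2 [reject]
  "baaab" -> q0 [accept]
  "baaabb" -> q3 [reject]
  "baaabba" -> q2 [reject]
  "baaabbaa" -> q2 [reject]

"baaab"


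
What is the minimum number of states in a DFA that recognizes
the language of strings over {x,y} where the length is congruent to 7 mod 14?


States track (length) mod 14.
Need 14 states: one per remainder 0..13; accept = remainder 7.

14


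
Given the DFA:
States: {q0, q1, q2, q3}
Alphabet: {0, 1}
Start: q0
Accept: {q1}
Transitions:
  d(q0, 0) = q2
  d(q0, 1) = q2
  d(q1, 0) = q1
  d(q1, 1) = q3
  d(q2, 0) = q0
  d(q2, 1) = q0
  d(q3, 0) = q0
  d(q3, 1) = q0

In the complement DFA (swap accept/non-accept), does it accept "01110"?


Trace: q0 -> q2 -> q0 -> q2 -> q0 -> q2
Final: q2
Original accept: {q1}
Complement: q2 is not in original accept

Yes, complement accepts (original rejects)


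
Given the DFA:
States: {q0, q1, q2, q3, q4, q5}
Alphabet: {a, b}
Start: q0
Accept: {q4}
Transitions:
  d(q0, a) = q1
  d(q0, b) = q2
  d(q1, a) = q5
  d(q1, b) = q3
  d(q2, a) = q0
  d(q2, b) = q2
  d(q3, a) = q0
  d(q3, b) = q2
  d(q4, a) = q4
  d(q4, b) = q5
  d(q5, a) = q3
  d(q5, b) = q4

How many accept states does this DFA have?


Accept states listed: {q4}
Counting: q4(1)

1


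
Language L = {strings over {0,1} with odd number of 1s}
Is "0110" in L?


count('1') = 2; 2 mod 2 = 0

No, "0110" is not in L


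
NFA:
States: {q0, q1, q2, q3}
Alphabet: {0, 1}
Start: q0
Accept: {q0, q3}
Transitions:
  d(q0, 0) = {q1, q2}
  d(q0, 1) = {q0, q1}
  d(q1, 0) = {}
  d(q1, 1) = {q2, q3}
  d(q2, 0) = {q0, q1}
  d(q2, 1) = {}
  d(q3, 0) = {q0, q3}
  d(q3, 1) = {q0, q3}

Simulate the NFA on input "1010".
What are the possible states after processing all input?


Start: {q0}
  --1--> {q0, q1}
  --0--> {q1, q2}
  --1--> {q2, q3}
  --0--> {q0, q1, q3}

{q0, q1, q3}


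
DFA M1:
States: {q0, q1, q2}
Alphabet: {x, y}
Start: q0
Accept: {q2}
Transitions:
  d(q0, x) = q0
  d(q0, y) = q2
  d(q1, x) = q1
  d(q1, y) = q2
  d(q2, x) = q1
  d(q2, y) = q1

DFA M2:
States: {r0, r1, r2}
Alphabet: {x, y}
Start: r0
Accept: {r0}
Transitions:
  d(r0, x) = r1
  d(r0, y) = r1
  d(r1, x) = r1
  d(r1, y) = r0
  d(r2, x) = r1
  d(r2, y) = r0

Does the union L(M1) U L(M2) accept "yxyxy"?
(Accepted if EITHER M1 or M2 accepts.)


M1: final=q2 accepted=True
M2: final=r0 accepted=True

Yes, union accepts


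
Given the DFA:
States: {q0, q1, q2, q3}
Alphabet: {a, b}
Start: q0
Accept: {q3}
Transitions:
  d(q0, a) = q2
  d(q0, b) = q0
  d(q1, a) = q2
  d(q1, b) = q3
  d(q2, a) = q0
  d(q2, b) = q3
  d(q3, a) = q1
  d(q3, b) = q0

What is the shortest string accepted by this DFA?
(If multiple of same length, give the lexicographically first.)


BFS by string length (lex-first path to each state shown):
  len 0: q0<-""
  len 1: q0<-"b", q2<-"a"
  len 2: q0<-"aa", q2<-"ba", q3<-"ab"
Found accept state at length 2.

"ab"


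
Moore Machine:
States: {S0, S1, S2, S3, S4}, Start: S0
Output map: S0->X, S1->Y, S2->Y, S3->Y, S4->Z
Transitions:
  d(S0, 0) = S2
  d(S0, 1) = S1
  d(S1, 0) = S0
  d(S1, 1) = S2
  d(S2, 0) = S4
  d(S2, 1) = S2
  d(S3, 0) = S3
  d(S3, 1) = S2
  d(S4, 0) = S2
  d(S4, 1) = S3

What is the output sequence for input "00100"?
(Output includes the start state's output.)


Start: S0 (output X)
  --0--> S2 (output Y)
  --0--> S4 (output Z)
  --1--> S3 (output Y)
  --0--> S3 (output Y)
  --0--> S3 (output Y)

"XYZYYY"


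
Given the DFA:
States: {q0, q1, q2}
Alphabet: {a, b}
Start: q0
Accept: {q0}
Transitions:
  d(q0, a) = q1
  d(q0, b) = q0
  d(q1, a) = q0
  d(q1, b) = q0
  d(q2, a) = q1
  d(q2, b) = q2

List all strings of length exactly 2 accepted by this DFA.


All strings of length 2: 4 total
Accepted: 3

"aa", "ab", "bb"


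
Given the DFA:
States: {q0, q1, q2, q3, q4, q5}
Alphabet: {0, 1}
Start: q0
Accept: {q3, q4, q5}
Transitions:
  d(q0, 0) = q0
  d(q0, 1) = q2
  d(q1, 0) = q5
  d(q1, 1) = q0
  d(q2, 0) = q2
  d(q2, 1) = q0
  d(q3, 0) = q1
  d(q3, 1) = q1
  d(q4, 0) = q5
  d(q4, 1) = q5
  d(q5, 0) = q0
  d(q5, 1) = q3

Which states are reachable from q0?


BFS from q0:
  layer 0: {q0}
  layer 1: {q2}

{q0, q2}


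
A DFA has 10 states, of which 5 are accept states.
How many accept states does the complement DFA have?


Complement swaps accept and non-accept states.
10 - 5 = 5

5


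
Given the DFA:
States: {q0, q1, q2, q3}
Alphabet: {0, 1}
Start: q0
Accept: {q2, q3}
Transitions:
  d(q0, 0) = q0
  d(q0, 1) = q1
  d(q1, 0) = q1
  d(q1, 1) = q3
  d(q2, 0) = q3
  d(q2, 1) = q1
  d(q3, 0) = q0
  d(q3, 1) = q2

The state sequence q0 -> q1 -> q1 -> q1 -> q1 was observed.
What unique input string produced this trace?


Trace back each transition to find the symbol:
  q0 --[1]--> q1
  q1 --[0]--> q1
  q1 --[0]--> q1
  q1 --[0]--> q1

"1000"


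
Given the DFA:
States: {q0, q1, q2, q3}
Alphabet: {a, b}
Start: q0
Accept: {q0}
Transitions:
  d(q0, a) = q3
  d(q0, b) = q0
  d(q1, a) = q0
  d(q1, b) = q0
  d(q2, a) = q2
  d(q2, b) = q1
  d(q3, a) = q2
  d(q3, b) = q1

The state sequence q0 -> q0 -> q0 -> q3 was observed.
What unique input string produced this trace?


Trace back each transition to find the symbol:
  q0 --[b]--> q0
  q0 --[b]--> q0
  q0 --[a]--> q3

"bba"


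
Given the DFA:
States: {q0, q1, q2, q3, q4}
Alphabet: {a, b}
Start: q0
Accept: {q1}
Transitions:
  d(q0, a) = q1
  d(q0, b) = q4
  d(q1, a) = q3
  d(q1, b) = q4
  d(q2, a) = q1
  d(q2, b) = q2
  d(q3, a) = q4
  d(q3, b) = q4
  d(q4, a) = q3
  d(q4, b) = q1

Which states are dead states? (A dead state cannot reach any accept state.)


Forward reachability from each state:
  q0 -> reaches accept state q1 (live)
  q1 -> reaches accept state q1 (live)
  q2 -> reaches accept state q1 (live)
  q3 -> reaches accept state q1 (live)
  q4 -> reaches accept state q1 (live)

None (all states can reach an accept state)


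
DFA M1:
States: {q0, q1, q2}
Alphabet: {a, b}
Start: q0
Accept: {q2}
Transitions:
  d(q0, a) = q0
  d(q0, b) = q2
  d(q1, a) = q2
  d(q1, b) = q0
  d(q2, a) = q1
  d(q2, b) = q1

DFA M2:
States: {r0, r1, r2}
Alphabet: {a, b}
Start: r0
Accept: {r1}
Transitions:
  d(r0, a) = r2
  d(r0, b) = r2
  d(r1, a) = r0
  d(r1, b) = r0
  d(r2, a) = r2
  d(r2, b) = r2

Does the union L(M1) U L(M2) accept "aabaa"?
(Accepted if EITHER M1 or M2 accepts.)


M1: final=q2 accepted=True
M2: final=r2 accepted=False

Yes, union accepts


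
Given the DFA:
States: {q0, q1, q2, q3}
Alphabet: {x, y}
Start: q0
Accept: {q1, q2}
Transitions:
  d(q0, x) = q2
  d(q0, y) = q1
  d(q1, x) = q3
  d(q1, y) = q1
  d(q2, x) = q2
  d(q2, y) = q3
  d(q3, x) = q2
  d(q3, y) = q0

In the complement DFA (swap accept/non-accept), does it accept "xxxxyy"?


Trace: q0 -> q2 -> q2 -> q2 -> q2 -> q3 -> q0
Final: q0
Original accept: {q1, q2}
Complement: q0 is not in original accept

Yes, complement accepts (original rejects)


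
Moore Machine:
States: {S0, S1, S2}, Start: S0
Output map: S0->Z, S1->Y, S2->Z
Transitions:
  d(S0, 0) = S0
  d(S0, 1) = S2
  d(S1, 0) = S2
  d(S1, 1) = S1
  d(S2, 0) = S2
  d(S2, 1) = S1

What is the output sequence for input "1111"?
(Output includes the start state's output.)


Start: S0 (output Z)
  --1--> S2 (output Z)
  --1--> S1 (output Y)
  --1--> S1 (output Y)
  --1--> S1 (output Y)

"ZZYYY"


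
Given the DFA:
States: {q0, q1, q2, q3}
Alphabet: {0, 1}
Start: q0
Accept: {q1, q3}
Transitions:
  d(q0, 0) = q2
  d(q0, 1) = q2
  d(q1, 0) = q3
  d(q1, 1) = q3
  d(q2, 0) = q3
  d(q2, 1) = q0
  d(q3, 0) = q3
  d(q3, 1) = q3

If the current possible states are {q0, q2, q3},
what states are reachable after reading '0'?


Apply transition on '0' from each current state:
  d(q0, 0) = q2
  d(q2, 0) = q3
  d(q3, 0) = q3

{q2, q3}


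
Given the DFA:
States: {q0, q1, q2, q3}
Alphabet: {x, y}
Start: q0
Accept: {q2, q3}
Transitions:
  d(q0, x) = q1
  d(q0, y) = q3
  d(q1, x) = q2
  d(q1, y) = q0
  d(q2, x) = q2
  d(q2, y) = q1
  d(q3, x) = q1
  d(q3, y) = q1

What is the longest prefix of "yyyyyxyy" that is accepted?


Run the DFA, marking each prefix where the state is accepting:
  "" -> q0 [reject]
  "y" -> q3 [accept]
  "yy" -> q1 [reject]
  "yyy" -> q0 [reject]
  "yyyy" -> q3 [accept]
  "yyyyy" -> q1 [reject]
  "yyyyyx" -> q2 [accept]
  "yyyyyxy" -> q1 [reject]
  "yyyyyxyy" -> q0 [reject]

"yyyyyx"


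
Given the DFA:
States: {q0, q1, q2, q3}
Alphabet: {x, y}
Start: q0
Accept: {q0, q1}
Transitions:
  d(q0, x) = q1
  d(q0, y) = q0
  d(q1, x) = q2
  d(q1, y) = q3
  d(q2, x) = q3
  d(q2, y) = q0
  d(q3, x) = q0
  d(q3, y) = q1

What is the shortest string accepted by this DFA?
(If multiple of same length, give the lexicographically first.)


BFS by string length (lex-first path to each state shown):
  len 0: q0<-""
Found accept state at length 0.

"" (empty string)


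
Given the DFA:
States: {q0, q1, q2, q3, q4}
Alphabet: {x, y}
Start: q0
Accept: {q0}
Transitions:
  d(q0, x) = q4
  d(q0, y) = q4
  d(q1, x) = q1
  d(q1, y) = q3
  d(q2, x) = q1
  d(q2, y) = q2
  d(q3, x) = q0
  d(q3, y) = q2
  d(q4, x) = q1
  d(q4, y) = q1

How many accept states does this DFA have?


Accept states listed: {q0}
Counting: q0(1)

1


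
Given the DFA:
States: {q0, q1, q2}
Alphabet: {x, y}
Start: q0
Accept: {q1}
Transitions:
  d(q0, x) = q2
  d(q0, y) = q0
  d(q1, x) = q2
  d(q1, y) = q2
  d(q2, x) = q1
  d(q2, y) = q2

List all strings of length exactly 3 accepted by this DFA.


All strings of length 3: 8 total
Accepted: 2

"xyx", "yxx"


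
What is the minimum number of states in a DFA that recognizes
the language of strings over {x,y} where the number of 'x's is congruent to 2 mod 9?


States track (count of 'x') mod 9.
Need 9 states: one per remainder 0..8; accept = remainder 2.

9


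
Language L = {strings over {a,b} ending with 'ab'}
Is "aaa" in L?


last two symbols = 'aa'

No, "aaa" is not in L


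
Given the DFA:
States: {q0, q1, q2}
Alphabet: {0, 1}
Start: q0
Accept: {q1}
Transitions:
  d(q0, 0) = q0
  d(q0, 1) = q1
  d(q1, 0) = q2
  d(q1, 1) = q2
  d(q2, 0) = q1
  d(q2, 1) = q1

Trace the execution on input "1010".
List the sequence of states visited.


Input: 1010
d(q0, 1) = q1
d(q1, 0) = q2
d(q2, 1) = q1
d(q1, 0) = q2


q0 -> q1 -> q2 -> q1 -> q2


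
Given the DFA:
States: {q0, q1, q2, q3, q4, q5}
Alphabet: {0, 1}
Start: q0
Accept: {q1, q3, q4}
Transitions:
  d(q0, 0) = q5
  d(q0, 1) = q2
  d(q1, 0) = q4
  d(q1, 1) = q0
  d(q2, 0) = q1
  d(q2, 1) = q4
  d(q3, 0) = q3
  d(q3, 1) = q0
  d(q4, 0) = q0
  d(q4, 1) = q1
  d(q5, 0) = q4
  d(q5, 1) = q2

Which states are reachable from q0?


BFS from q0:
  layer 0: {q0}
  layer 1: {q2, q5}
  layer 2: {q1, q4}

{q0, q1, q2, q4, q5}


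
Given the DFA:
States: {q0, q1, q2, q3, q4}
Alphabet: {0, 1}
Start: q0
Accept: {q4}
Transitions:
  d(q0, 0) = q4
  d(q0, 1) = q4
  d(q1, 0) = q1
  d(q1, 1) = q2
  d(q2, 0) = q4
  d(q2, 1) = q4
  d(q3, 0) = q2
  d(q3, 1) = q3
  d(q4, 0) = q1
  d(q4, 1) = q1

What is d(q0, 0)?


Looking up transition d(q0, 0)

q4


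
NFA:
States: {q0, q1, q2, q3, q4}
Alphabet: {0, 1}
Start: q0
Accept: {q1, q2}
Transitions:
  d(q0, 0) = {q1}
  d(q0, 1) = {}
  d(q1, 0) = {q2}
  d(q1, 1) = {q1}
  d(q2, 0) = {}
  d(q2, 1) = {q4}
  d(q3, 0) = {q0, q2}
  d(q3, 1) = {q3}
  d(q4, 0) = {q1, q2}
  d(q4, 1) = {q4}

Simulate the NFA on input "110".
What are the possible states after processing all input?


Start: {q0}
  --1--> {}
  --1--> {}
  --0--> {}

{} (empty set, no valid transitions)


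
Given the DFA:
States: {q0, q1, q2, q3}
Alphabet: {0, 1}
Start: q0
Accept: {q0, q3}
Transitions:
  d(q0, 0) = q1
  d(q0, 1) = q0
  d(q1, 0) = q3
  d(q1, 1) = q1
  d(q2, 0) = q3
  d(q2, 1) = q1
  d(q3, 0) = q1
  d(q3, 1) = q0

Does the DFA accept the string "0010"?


Trace: q0 -> q1 -> q3 -> q0 -> q1
Final state: q1
Accept states: {q0, q3}

No, rejected (final state q1 is not an accept state)


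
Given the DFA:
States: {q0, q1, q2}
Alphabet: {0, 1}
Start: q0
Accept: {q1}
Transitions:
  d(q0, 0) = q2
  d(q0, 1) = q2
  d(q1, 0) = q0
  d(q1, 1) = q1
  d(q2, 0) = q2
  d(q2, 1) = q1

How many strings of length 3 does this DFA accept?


Enumerating all length-3 strings:
  "000" -> q2 [reject]
  "001" -> q1 [accept]
  "010" -> q0 [reject]
  "011" -> q1 [accept]
  "100" -> q2 [reject]
  "101" -> q1 [accept]
  "110" -> q0 [reject]
  "111" -> q1 [accept]

4 out of 8


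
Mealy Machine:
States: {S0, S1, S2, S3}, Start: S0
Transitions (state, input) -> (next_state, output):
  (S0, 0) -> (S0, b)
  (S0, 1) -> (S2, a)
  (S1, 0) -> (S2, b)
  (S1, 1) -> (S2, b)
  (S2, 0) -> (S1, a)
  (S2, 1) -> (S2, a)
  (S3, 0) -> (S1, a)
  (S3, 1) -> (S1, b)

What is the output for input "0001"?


Step-by-step:
  (S0, 0) -> (S0, b)
  (S0, 0) -> (S0, b)
  (S0, 0) -> (S0, b)
  (S0, 1) -> (S2, a)

"bbba"


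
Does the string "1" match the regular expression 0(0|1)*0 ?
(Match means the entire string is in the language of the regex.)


|string| = 1; first = '1'; last = '1'

No, "1" does not match 0(0|1)*0


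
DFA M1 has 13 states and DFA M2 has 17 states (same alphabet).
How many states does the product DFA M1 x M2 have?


Product construction pairs every M1 state with every M2 state.
13 * 17 = 221

221


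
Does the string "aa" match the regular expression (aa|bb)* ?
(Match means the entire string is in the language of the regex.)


|string| = 2; first = 'a'; last = 'a'

Yes, "aa" matches (aa|bb)*


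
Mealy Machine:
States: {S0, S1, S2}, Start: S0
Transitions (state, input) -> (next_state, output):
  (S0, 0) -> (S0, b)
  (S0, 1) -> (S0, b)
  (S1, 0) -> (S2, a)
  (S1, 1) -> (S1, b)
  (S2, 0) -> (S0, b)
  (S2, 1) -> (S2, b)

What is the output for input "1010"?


Step-by-step:
  (S0, 1) -> (S0, b)
  (S0, 0) -> (S0, b)
  (S0, 1) -> (S0, b)
  (S0, 0) -> (S0, b)

"bbbb"


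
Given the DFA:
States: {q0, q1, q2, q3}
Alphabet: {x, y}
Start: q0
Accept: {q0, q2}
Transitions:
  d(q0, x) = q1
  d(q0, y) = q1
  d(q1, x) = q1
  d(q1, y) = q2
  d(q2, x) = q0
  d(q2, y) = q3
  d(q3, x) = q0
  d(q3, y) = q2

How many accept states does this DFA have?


Accept states listed: {q0, q2}
Counting: q0(1) q2(2)

2


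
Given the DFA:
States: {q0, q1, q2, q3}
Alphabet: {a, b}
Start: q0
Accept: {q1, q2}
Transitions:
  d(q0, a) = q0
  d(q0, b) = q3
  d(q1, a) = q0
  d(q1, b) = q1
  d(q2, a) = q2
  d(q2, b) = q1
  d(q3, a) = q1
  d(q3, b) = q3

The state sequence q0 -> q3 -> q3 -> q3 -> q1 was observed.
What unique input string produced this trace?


Trace back each transition to find the symbol:
  q0 --[b]--> q3
  q3 --[b]--> q3
  q3 --[b]--> q3
  q3 --[a]--> q1

"bbba"


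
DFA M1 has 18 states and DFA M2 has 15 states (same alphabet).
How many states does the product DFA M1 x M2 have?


Product construction pairs every M1 state with every M2 state.
18 * 15 = 270

270


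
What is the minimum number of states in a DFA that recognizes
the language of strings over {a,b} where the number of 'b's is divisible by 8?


States track (count of 'b') mod 8.
Need 8 states: one per remainder 0..7; accept = remainder 0.

8


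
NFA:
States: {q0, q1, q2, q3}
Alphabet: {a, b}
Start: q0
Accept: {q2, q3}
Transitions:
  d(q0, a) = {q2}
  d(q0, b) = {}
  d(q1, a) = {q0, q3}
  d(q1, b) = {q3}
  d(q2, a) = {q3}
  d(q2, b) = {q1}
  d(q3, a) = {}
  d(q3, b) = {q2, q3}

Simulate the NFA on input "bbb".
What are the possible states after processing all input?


Start: {q0}
  --b--> {}
  --b--> {}
  --b--> {}

{} (empty set, no valid transitions)


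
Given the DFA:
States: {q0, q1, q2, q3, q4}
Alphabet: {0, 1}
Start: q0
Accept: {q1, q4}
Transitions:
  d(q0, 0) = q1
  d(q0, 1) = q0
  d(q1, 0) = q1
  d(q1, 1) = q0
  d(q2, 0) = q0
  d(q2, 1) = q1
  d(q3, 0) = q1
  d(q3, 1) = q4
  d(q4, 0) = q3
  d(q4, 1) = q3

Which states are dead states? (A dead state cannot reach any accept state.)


Forward reachability from each state:
  q0 -> reaches accept state q1 (live)
  q1 -> reaches accept state q1 (live)
  q2 -> reaches accept state q1 (live)
  q3 -> reaches accept state q1 (live)
  q4 -> reaches accept state q1 (live)

None (all states can reach an accept state)


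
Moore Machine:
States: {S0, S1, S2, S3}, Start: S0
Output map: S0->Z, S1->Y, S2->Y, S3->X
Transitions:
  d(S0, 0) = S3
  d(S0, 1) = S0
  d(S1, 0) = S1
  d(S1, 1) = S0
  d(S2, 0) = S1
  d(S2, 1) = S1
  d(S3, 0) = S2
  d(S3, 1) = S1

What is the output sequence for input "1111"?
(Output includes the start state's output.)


Start: S0 (output Z)
  --1--> S0 (output Z)
  --1--> S0 (output Z)
  --1--> S0 (output Z)
  --1--> S0 (output Z)

"ZZZZZ"


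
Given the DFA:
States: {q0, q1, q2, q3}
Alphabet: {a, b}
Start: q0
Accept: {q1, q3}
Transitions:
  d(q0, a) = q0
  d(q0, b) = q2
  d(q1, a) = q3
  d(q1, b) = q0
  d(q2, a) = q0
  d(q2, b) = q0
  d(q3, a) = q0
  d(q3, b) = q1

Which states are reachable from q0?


BFS from q0:
  layer 0: {q0}
  layer 1: {q2}

{q0, q2}


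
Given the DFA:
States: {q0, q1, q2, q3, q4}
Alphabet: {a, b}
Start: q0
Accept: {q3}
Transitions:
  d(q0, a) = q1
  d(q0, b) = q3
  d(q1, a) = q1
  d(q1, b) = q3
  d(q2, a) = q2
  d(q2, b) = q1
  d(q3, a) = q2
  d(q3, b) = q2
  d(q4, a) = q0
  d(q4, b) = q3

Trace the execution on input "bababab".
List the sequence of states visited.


Input: bababab
d(q0, b) = q3
d(q3, a) = q2
d(q2, b) = q1
d(q1, a) = q1
d(q1, b) = q3
d(q3, a) = q2
d(q2, b) = q1


q0 -> q3 -> q2 -> q1 -> q1 -> q3 -> q2 -> q1


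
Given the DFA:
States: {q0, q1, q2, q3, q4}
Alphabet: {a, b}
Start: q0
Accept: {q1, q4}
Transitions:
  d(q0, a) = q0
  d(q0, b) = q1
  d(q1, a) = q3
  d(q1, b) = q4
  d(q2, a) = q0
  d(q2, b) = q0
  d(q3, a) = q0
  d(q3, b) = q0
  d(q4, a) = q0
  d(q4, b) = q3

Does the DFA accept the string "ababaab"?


Trace: q0 -> q0 -> q1 -> q3 -> q0 -> q0 -> q0 -> q1
Final state: q1
Accept states: {q1, q4}

Yes, accepted (final state q1 is an accept state)


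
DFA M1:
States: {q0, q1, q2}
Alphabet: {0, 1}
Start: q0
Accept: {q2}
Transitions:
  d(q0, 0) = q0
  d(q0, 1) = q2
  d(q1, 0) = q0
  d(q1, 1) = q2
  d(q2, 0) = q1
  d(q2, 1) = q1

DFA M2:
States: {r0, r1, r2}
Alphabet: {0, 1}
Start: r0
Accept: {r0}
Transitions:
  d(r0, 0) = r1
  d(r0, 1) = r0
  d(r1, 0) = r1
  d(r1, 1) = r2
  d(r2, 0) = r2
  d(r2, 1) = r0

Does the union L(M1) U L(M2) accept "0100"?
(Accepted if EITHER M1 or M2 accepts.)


M1: final=q0 accepted=False
M2: final=r2 accepted=False

No, union rejects (neither accepts)


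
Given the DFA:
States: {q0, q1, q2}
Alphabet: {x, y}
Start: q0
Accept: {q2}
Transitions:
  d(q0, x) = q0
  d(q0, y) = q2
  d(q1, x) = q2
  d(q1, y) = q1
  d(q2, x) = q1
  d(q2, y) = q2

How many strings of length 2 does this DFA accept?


Enumerating all length-2 strings:
  "xx" -> q0 [reject]
  "xy" -> q2 [accept]
  "yx" -> q1 [reject]
  "yy" -> q2 [accept]

2 out of 4


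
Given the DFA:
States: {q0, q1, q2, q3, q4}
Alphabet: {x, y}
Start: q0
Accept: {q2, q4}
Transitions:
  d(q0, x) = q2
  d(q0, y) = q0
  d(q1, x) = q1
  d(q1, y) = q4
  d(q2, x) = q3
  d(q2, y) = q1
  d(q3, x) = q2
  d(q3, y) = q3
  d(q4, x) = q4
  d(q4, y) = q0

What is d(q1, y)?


Looking up transition d(q1, y)

q4


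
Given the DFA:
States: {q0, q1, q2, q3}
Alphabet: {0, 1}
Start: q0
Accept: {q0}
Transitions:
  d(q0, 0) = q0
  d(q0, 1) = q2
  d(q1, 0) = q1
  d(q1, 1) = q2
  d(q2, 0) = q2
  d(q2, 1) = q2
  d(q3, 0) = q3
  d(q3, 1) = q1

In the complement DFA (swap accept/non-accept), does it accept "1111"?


Trace: q0 -> q2 -> q2 -> q2 -> q2
Final: q2
Original accept: {q0}
Complement: q2 is not in original accept

Yes, complement accepts (original rejects)


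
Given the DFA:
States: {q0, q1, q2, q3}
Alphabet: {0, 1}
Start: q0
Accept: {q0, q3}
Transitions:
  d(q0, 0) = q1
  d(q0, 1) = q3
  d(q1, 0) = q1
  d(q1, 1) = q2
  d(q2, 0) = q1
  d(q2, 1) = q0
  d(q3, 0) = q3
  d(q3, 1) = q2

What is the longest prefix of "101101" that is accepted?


Run the DFA, marking each prefix where the state is accepting:
  "" -> q0 [accept]
  "1" -> q3 [accept]
  "10" -> q3 [accept]
  "101" -> q2 [reject]
  "1011" -> q0 [accept]
  "10110" -> q1 [reject]
  "101101" -> q2 [reject]

"1011"


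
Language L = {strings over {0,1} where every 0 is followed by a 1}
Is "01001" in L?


'00' present: True; ends with '0': False

No, "01001" is not in L


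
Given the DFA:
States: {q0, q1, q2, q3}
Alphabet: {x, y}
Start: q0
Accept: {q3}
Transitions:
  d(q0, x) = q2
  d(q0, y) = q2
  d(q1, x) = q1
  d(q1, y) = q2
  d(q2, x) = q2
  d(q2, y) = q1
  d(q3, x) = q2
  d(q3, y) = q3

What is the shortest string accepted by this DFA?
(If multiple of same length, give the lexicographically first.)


BFS by string length (lex-first path to each state shown):
  len 0: q0<-""
  len 1: q2<-"x"
  len 2: q1<-"xy", q2<-"xx"
  len 3: q1<-"xxy", q2<-"xxx"
  len 4: q1<-"xxxy", q2<-"xxxx"
  len 5: q1<-"xxxxy", q2<-"xxxxx"
  len 6: q1<-"xxxxxy", q2<-"xxxxxx"
  len 7: q1<-"xxxxxxy", q2<-"xxxxxxx"
  len 8: q1<-"xxxxxxxy", q2<-"xxxxxxxx"

No string accepted (empty language)


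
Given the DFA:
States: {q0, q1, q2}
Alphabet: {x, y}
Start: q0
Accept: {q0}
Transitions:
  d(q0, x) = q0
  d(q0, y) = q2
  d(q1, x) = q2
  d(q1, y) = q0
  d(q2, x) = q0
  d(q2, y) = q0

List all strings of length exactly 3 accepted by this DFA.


All strings of length 3: 8 total
Accepted: 5

"xxx", "xyx", "xyy", "yxx", "yyx"


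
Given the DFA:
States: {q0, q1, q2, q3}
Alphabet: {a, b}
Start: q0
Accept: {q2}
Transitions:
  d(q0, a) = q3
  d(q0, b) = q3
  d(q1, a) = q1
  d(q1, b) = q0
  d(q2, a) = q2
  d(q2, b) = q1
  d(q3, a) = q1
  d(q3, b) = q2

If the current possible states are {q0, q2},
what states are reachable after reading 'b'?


Apply transition on 'b' from each current state:
  d(q0, b) = q3
  d(q2, b) = q1

{q1, q3}


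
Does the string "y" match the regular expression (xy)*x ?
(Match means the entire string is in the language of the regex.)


|string| = 1; first = 'y'; last = 'y'

No, "y" does not match (xy)*x


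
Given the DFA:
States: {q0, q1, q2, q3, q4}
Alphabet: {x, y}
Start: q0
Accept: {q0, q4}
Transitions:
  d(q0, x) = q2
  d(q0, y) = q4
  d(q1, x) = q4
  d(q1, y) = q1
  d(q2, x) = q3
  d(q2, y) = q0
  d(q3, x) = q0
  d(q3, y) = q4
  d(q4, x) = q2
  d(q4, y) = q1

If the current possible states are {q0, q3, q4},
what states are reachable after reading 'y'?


Apply transition on 'y' from each current state:
  d(q0, y) = q4
  d(q3, y) = q4
  d(q4, y) = q1

{q1, q4}


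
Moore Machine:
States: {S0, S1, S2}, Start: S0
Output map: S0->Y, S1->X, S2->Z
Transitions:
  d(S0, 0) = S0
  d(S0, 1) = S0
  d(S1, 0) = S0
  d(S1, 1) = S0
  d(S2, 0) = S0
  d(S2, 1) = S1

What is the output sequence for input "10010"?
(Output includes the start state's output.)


Start: S0 (output Y)
  --1--> S0 (output Y)
  --0--> S0 (output Y)
  --0--> S0 (output Y)
  --1--> S0 (output Y)
  --0--> S0 (output Y)

"YYYYYY"


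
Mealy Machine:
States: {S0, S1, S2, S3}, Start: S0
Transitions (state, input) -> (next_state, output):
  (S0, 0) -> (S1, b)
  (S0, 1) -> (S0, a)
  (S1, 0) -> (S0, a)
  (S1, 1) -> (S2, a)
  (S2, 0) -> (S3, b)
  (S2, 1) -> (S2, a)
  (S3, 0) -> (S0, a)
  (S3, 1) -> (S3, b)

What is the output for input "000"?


Step-by-step:
  (S0, 0) -> (S1, b)
  (S1, 0) -> (S0, a)
  (S0, 0) -> (S1, b)

"bab"


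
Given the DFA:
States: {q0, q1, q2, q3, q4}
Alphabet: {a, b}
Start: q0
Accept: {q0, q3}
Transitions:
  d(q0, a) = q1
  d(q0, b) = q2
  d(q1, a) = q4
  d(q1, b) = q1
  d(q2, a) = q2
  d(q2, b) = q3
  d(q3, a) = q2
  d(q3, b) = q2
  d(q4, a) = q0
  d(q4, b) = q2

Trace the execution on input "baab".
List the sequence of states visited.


Input: baab
d(q0, b) = q2
d(q2, a) = q2
d(q2, a) = q2
d(q2, b) = q3


q0 -> q2 -> q2 -> q2 -> q3


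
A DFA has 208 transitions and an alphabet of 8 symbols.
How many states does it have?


Each state has exactly one transition per symbol.
states = transitions / |alphabet| = 208 / 8 = 26

26


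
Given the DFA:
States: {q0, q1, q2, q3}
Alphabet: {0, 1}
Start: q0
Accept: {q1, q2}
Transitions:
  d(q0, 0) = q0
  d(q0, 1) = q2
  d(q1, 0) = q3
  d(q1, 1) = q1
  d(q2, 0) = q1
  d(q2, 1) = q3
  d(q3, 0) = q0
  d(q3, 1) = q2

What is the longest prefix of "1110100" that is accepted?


Run the DFA, marking each prefix where the state is accepting:
  "" -> q0 [reject]
  "1" -> q2 [accept]
  "11" -> q3 [reject]
  "111" -> q2 [accept]
  "1110" -> q1 [accept]
  "11101" -> q1 [accept]
  "111010" -> q3 [reject]
  "1110100" -> q0 [reject]

"11101"


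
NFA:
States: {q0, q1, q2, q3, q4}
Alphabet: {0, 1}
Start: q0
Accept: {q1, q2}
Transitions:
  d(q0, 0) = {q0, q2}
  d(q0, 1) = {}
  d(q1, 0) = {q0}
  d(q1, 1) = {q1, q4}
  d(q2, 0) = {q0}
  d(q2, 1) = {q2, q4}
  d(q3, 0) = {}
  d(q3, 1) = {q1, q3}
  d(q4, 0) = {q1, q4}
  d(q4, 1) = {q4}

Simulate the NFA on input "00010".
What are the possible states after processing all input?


Start: {q0}
  --0--> {q0, q2}
  --0--> {q0, q2}
  --0--> {q0, q2}
  --1--> {q2, q4}
  --0--> {q0, q1, q4}

{q0, q1, q4}


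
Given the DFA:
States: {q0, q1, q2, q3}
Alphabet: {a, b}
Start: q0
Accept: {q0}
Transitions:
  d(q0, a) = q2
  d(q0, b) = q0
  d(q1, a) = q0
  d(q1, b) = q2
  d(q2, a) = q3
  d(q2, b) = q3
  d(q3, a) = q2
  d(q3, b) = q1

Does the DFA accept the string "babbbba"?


Trace: q0 -> q0 -> q2 -> q3 -> q1 -> q2 -> q3 -> q2
Final state: q2
Accept states: {q0}

No, rejected (final state q2 is not an accept state)


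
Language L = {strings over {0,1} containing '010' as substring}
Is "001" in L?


'010' does not occur

No, "001" is not in L


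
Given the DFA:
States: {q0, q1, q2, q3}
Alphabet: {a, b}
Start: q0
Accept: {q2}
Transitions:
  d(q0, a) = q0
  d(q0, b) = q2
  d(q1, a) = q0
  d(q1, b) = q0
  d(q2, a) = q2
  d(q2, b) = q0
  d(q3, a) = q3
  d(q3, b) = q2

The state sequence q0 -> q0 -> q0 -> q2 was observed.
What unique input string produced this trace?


Trace back each transition to find the symbol:
  q0 --[a]--> q0
  q0 --[a]--> q0
  q0 --[b]--> q2

"aab"


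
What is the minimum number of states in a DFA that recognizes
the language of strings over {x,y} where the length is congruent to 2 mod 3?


States track (length) mod 3.
Need 3 states: one per remainder 0..2; accept = remainder 2.

3


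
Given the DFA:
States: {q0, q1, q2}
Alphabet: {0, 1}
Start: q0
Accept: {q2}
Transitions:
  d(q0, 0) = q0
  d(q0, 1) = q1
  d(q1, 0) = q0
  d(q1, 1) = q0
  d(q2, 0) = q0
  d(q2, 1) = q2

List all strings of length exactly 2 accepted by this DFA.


All strings of length 2: 4 total
Accepted: 0

None


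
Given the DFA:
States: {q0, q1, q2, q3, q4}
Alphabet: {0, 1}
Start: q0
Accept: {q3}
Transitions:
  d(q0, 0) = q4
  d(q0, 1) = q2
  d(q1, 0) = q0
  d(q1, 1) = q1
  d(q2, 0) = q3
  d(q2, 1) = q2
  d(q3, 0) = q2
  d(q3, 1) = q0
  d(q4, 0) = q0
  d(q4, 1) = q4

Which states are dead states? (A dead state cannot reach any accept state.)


Forward reachability from each state:
  q0 -> reaches accept state q3 (live)
  q1 -> reaches accept state q3 (live)
  q2 -> reaches accept state q3 (live)
  q3 -> reaches accept state q3 (live)
  q4 -> reaches accept state q3 (live)

None (all states can reach an accept state)


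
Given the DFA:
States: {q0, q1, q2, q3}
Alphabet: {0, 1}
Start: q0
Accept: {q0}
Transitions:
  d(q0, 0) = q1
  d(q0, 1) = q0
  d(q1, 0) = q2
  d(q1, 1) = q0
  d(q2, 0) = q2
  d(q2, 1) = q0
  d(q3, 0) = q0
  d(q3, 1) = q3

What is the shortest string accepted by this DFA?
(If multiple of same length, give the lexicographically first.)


BFS by string length (lex-first path to each state shown):
  len 0: q0<-""
Found accept state at length 0.

"" (empty string)


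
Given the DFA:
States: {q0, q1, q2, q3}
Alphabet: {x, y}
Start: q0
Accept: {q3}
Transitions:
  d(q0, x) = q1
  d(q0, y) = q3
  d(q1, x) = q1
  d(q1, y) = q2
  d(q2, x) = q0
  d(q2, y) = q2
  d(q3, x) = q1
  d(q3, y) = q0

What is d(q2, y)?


Looking up transition d(q2, y)

q2


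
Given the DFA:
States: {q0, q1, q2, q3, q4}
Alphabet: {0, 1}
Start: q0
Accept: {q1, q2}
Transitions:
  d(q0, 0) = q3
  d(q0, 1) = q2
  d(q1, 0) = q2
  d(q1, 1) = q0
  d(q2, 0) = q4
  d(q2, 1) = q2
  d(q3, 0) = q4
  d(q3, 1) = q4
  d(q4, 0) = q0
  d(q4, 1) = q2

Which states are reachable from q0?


BFS from q0:
  layer 0: {q0}
  layer 1: {q2, q3}
  layer 2: {q4}

{q0, q2, q3, q4}


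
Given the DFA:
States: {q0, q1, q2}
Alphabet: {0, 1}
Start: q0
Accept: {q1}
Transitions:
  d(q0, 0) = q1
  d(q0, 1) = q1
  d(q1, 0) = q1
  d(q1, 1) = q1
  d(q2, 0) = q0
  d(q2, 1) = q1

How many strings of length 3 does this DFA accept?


Enumerating all length-3 strings:
  "000" -> q1 [accept]
  "001" -> q1 [accept]
  "010" -> q1 [accept]
  "011" -> q1 [accept]
  "100" -> q1 [accept]
  "101" -> q1 [accept]
  "110" -> q1 [accept]
  "111" -> q1 [accept]

8 out of 8


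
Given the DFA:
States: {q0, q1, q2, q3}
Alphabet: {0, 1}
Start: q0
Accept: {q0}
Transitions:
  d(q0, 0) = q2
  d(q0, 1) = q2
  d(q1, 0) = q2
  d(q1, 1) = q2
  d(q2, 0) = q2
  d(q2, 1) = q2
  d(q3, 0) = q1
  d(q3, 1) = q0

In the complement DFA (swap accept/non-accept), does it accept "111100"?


Trace: q0 -> q2 -> q2 -> q2 -> q2 -> q2 -> q2
Final: q2
Original accept: {q0}
Complement: q2 is not in original accept

Yes, complement accepts (original rejects)
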